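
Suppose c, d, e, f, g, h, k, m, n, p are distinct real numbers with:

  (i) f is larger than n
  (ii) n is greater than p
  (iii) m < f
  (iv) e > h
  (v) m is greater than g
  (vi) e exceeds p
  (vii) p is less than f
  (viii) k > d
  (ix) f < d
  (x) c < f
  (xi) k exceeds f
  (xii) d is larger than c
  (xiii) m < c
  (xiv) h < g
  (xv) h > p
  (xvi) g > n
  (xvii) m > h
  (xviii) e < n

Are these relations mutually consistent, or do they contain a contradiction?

consistent

Every relation is compatible with p < h < e < n < g < m < c < f < d < k; the set is consistent.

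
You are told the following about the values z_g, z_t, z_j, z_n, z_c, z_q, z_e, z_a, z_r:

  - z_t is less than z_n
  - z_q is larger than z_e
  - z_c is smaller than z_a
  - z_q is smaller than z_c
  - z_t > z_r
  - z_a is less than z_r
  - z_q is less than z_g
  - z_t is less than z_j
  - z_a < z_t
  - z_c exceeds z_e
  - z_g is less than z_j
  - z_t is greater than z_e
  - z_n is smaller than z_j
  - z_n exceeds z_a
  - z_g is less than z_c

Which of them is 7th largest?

Chaining the given pairs: z_e < z_q < z_g < z_c < z_a < z_r < z_t < z_n < z_j.
The 7th largest is z_g.

z_g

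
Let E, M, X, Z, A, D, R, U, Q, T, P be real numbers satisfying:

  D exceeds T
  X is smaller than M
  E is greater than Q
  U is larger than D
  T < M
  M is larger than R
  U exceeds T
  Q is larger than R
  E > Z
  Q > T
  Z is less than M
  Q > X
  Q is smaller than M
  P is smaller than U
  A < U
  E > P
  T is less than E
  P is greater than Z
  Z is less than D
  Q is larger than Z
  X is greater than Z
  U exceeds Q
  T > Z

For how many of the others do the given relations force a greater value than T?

The elements the relations force above T are D, Q, U, M, E — no chain reaches any other.
That is 5.

5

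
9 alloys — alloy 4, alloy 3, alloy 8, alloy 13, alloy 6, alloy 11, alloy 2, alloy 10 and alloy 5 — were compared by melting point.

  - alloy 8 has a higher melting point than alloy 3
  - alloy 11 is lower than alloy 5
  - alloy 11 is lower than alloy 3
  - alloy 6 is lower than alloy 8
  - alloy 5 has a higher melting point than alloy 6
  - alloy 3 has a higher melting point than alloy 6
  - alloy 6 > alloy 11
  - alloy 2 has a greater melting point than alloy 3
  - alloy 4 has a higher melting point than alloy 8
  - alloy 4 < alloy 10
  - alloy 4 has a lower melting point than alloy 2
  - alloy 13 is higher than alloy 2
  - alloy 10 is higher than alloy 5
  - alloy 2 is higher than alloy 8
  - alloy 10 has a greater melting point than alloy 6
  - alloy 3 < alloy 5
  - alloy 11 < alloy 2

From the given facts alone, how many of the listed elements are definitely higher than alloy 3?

6

The elements the relations force above alloy 3 are alloy 5, alloy 8, alloy 4, alloy 2, alloy 13, alloy 10 — no chain reaches any other.
That is 6.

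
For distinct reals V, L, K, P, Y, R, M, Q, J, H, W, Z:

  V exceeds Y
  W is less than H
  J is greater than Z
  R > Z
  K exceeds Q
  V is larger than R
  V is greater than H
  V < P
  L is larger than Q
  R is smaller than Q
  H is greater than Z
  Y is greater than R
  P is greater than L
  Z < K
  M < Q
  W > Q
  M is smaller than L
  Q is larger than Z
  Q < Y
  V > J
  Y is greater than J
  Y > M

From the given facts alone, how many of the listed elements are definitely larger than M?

8

Directly above M: Q, L, Y.
One step further: K, W, V, P (7 so far).
One step further: H (8 so far).
No other element is forced above M by the given relations, so the count is 8.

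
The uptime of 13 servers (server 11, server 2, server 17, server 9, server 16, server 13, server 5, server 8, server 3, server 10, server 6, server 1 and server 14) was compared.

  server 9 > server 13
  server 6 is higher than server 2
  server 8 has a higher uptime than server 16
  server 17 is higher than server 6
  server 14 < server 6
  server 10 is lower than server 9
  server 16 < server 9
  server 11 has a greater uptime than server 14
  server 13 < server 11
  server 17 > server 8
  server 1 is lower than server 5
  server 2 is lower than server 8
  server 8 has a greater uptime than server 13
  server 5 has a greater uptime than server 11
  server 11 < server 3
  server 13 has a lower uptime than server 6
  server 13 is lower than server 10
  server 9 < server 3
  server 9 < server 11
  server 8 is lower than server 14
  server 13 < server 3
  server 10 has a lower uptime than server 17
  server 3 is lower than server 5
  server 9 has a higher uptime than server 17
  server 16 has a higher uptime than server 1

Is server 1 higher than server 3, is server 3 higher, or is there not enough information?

server 1 < server 16 < server 8 < server 14 < server 6 < server 17 < server 9 < server 3, by transitivity through server 16, server 8, server 14, server 6, server 17, server 9.
So server 3 is higher.

server 3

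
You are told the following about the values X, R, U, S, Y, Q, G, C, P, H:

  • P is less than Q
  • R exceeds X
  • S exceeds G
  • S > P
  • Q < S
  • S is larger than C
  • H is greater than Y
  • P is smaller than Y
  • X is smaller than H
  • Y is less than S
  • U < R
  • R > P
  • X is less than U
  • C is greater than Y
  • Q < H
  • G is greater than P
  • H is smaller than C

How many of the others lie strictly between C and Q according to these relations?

1

Chaining upward from Q reaches: H, S.
Chaining downward from C reaches: P, Y, X, H.
Strictly between Q and C are those in both lists: H — 1 element.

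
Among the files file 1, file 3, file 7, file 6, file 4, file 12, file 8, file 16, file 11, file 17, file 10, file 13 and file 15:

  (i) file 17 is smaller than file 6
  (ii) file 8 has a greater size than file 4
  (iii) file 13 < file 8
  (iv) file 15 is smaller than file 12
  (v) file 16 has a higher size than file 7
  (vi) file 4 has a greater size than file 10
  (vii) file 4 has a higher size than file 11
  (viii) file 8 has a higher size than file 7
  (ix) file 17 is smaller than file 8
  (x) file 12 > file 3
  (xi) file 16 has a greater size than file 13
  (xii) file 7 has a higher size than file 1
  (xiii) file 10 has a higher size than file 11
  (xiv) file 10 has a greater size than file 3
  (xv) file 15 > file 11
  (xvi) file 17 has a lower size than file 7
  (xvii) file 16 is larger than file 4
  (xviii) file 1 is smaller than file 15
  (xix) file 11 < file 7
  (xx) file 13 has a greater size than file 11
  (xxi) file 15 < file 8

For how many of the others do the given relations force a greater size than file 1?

5

From file 1 the given relations immediately reach file 15, file 7.
From those, file 12, file 16, file 8 — 5 in total.
No other element is forced above file 1 by the given relations, so the count is 5.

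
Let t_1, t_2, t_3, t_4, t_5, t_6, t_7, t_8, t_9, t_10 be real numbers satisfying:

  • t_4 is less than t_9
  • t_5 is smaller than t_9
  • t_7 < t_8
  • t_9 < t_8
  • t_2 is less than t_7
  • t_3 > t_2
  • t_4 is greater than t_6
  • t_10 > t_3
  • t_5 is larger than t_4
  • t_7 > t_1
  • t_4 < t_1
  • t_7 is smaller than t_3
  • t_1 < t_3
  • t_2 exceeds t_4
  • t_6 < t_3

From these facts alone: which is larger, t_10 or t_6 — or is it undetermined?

Chaining the given relations: t_6 < t_4 < t_2 < t_7 < t_3 < t_10.
So t_10 is larger.

t_10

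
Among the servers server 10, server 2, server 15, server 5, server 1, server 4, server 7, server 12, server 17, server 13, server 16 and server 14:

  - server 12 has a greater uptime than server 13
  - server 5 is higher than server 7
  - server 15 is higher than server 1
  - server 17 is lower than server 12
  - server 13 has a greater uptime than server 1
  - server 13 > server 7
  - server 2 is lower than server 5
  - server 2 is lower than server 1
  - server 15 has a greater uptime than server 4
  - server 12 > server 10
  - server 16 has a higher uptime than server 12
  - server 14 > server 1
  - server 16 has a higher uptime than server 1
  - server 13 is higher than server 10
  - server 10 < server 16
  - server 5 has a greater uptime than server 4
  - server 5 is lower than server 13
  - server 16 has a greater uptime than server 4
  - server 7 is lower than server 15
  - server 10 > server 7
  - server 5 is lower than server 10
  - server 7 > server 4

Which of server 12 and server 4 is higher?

The relevant relations are server 4 < server 7; server 7 < server 5; server 5 < server 10; server 10 < server 13; server 13 < server 12.
Chaining these gives server 4 < server 7 < server 5 < server 10 < server 13 < server 12.
So server 4 < server 12; server 12 is the higher of the two.

server 12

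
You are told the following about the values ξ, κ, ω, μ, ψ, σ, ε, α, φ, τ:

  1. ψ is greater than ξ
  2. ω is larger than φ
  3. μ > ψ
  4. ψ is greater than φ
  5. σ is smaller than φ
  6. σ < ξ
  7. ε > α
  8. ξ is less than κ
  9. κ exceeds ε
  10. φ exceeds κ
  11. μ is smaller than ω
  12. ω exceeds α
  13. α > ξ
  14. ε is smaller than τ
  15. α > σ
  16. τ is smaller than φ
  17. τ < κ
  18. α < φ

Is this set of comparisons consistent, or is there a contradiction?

Every relation is compatible with σ < ξ < α < ε < τ < κ < φ < ψ < μ < ω; the set is consistent.

consistent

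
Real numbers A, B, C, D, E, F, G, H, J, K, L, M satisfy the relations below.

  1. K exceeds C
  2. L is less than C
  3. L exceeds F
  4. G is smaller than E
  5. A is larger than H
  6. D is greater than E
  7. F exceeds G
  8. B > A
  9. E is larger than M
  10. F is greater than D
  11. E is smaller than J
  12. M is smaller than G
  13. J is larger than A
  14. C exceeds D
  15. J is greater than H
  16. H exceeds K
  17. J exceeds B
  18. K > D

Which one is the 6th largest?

C

Piecing the relations together gives one ordering: M < G < E < D < F < L < C < K < H < A < B < J.
Counting 6 from the largest end gives C.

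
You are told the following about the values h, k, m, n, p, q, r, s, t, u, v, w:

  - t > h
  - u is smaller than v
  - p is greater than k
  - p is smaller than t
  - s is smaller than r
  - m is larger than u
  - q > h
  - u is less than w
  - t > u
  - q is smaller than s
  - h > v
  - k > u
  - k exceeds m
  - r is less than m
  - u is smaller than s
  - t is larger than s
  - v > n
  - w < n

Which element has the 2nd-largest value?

p

The consecutive relations fix a unique order: u < w < n < v < h < q < s < r < m < k < p < t.
Counting 2 from the largest end gives p.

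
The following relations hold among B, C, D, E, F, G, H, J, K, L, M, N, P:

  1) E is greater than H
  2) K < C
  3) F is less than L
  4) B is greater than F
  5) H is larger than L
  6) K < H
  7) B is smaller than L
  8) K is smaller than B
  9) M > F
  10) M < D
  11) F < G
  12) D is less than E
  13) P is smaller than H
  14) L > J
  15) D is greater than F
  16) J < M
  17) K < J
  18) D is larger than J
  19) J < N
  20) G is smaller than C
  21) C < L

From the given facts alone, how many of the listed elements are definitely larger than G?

Directly above G: C.
One step further: L (2 so far).
One step further: H (3 so far).
One step further: E (4 so far).
Nothing else is reachable above G; 4 in all.

4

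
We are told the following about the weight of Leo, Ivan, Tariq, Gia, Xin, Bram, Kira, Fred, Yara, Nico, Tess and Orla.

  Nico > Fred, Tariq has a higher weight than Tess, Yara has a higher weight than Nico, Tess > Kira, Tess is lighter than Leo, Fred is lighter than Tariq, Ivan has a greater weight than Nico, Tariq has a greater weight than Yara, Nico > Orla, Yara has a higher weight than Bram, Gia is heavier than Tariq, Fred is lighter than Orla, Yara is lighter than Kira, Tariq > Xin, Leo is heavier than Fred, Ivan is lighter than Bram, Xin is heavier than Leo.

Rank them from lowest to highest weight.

Fred < Orla < Nico < Ivan < Bram < Yara < Kira < Tess < Leo < Xin < Tariq < Gia

Nothing is placed below Fred, so it is least; from there Fred < Orla; Orla < Nico; Nico < Ivan; Ivan < Bram; Bram < Yara; Yara < Kira; Kira < Tess; Tess < Leo; Leo < Xin; Xin < Tariq; Tariq < Gia, each given directly.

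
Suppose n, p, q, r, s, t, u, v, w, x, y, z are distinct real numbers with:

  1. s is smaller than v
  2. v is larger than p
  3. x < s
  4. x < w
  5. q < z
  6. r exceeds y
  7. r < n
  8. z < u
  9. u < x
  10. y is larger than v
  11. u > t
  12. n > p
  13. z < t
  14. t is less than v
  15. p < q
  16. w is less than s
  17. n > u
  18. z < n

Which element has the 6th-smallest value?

Chaining the given pairs: p < q < z < t < u < x < w < s < v < y < r < n.
The 6th smallest is x.

x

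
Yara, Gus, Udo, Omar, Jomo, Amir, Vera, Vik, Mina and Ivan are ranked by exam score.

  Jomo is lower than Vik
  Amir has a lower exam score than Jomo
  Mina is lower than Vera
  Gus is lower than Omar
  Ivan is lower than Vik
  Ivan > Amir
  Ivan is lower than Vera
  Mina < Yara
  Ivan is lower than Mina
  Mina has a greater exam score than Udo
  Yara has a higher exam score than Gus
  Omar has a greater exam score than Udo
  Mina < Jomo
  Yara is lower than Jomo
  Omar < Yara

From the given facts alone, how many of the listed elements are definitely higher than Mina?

4

Directly above Mina: Vera, Yara, Jomo.
One step further: Vik (4 so far).
Nothing else is reachable above Mina; 4 in all.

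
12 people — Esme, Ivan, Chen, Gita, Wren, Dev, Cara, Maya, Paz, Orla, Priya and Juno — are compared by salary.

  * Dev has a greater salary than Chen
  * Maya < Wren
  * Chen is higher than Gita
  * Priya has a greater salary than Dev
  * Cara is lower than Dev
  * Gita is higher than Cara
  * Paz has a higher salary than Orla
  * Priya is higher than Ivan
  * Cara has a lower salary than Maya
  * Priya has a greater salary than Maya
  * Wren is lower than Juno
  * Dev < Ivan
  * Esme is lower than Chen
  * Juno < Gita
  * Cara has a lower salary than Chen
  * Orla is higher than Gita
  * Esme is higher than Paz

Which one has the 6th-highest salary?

Paz

The consecutive relations fix a unique order: Cara < Maya < Wren < Juno < Gita < Orla < Paz < Esme < Chen < Dev < Ivan < Priya.
Counting 6 from the largest end gives Paz.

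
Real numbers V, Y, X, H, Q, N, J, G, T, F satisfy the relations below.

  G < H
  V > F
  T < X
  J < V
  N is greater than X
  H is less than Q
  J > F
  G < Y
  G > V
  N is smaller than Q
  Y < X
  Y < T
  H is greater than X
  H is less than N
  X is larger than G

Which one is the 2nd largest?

N

Piecing the relations together gives one ordering: F < J < V < G < Y < T < X < H < N < Q.
The 2nd largest is N.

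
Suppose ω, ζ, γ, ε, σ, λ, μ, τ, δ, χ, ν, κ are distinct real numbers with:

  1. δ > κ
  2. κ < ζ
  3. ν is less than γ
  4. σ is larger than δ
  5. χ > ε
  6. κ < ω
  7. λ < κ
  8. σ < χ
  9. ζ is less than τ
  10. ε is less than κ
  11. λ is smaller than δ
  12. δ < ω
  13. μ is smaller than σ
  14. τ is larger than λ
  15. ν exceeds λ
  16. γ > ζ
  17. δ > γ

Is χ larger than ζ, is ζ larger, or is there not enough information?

Link the given pairs in sequence: ζ < γ; γ < δ; δ < σ; σ < χ.
Chaining these gives ζ < γ < δ < σ < χ.
So χ is larger.

χ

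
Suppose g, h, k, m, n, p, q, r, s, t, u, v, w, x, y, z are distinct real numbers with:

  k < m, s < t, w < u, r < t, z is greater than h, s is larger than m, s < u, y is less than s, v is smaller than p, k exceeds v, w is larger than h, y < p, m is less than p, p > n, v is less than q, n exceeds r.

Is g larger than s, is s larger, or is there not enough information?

Following every chain through g: nothing is chained to g.
s is not reached, and no chain runs the other way from s to g.
So the given relations leave the order of g and s undetermined.

undetermined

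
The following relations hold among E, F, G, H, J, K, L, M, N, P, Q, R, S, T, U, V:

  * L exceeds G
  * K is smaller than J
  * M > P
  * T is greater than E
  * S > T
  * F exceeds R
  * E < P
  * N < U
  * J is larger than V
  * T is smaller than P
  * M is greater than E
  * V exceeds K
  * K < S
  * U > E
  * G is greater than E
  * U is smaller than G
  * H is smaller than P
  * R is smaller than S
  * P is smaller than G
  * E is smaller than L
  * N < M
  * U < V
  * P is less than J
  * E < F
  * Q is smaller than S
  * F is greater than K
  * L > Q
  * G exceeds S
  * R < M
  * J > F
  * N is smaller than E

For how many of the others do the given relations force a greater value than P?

4

The elements the relations force above P are G, M, J, L — no chain reaches any other.
That is 4.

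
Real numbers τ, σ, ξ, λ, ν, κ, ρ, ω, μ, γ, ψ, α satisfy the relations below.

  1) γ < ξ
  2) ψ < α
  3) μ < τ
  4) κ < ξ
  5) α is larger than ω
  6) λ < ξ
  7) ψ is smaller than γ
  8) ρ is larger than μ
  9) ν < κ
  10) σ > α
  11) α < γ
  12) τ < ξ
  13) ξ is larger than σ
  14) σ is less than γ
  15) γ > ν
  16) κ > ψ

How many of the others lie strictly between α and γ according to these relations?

Chaining upward from α reaches: σ, ξ.
Chaining downward from γ reaches: ν, ψ, ω, σ.
Strictly between α and γ are those in both lists: σ — 1 element.

1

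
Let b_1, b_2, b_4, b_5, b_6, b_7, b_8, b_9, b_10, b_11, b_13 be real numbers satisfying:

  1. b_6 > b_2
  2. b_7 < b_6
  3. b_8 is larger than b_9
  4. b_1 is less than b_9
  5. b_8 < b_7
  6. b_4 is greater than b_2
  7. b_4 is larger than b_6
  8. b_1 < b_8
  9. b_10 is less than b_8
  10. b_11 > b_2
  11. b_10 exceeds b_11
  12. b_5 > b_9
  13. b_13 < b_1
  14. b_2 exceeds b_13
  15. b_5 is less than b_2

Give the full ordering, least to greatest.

Each adjacent pair is fixed by a given relation: b_13 < b_1; b_1 < b_9; b_9 < b_5; b_5 < b_2; b_2 < b_11; b_11 < b_10; b_10 < b_8; b_8 < b_7; b_7 < b_6; b_6 < b_4. Chaining them end to end gives the full order.

b_13 < b_1 < b_9 < b_5 < b_2 < b_11 < b_10 < b_8 < b_7 < b_6 < b_4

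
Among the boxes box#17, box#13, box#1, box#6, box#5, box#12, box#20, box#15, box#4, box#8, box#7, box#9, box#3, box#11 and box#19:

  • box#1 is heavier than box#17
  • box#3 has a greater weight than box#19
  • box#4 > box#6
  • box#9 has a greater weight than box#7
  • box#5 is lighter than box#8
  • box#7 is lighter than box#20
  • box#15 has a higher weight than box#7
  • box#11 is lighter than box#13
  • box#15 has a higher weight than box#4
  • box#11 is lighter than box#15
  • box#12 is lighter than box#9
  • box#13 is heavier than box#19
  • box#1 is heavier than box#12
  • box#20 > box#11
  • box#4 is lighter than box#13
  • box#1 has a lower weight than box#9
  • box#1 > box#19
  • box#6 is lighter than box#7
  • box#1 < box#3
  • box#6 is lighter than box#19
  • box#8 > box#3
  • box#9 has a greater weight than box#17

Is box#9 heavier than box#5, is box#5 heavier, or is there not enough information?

undetermined

Following every chain through box#5: above box#5 we get box#8.
box#9 is not reached, and no chain runs the other way from box#9 to box#5.
So the given relations leave the order of box#5 and box#9 undetermined.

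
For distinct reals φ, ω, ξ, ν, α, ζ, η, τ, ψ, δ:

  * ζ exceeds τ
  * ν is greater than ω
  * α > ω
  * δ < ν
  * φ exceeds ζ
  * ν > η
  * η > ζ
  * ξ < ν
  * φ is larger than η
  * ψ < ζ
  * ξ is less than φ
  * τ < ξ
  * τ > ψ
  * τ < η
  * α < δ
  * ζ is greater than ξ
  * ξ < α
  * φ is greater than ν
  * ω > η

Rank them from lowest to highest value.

ψ < τ < ξ < ζ < η < ω < α < δ < ν < φ

Each adjacent pair is fixed by a given relation: ψ < τ; τ < ξ; ξ < ζ; ζ < η; η < ω; ω < α; α < δ; δ < ν; ν < φ. Chaining them end to end gives the full order.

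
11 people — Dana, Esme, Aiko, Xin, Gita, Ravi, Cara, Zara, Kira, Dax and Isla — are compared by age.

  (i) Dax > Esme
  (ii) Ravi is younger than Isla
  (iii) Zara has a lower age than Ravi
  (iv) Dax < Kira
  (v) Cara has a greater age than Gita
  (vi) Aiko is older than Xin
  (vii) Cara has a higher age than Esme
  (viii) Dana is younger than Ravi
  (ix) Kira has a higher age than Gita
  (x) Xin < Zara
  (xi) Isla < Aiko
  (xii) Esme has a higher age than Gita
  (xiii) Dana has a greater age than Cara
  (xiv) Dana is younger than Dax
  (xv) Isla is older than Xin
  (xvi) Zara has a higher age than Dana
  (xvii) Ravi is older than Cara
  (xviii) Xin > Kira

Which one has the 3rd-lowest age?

The consecutive relations fix a unique order: Gita < Esme < Cara < Dana < Dax < Kira < Xin < Zara < Ravi < Isla < Aiko.
Counting 3 from the smallest end gives Cara.

Cara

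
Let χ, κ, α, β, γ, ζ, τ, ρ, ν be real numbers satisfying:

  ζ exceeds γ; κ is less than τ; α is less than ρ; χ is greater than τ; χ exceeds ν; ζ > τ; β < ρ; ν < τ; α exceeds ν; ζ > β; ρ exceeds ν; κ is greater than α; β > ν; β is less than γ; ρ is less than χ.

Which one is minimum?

ν

Chaining upward from ν: directly above it, β, α, ρ, τ, χ; then γ, κ, ζ.
That covers every other element, and nothing is given below ν, so ν is the minimum.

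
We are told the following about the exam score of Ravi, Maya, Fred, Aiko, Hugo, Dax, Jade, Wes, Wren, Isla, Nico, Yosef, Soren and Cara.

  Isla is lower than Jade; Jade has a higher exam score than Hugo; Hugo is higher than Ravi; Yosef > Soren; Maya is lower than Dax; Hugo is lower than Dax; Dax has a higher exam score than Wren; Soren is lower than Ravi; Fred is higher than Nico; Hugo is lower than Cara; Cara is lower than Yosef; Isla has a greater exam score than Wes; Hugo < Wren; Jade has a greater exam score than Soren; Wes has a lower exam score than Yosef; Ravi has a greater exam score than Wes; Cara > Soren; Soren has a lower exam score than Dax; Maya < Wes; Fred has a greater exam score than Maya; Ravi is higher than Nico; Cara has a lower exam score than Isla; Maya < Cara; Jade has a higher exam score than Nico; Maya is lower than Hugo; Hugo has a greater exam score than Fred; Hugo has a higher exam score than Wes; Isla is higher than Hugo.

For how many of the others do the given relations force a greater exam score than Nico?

9

The elements the relations force above Nico are Fred, Ravi, Hugo, Cara, Isla, Wren, Yosef, Jade, Dax — no chain reaches any other.
That is 9.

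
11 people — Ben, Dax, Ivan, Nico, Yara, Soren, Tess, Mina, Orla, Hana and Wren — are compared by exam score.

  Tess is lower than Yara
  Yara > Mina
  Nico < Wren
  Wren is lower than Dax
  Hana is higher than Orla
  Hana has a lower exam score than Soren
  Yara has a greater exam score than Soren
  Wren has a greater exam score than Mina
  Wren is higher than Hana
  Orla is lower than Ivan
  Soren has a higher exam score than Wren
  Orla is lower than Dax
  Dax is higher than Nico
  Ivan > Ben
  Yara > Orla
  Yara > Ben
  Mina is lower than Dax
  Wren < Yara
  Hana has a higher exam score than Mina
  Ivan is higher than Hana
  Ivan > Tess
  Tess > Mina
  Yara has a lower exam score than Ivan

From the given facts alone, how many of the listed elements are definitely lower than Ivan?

9

From Ivan the given relations immediately reach Tess, Orla, Hana, Ben, Yara.
From those, Mina, Wren, Soren — 8 in total.
From those, Nico — 9 in total.
Nothing else is reachable below Ivan; 9 in all.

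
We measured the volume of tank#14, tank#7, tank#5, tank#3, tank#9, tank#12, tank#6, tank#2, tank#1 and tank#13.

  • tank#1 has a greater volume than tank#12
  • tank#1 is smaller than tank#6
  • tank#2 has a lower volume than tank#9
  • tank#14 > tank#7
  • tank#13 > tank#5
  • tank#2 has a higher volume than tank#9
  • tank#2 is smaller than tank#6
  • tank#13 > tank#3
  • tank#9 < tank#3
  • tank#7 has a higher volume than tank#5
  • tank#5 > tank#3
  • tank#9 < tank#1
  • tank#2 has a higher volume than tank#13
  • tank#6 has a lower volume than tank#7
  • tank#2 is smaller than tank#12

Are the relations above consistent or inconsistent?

We have tank#2 < tank#9 stated directly, yet also tank#9 < tank#3 < tank#5 < tank#13 < tank#2 by chaining the others — so tank#9 < tank#2. Contradiction.

inconsistent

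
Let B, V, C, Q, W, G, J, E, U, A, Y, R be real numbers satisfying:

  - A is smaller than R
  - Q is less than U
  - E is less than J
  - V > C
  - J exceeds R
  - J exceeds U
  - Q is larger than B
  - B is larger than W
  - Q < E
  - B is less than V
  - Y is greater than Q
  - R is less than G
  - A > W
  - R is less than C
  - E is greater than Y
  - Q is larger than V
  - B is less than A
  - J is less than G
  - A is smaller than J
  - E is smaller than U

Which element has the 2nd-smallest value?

B

The consecutive relations fix a unique order: W < B < A < R < C < V < Q < Y < E < U < J < G.
The 2nd smallest is B.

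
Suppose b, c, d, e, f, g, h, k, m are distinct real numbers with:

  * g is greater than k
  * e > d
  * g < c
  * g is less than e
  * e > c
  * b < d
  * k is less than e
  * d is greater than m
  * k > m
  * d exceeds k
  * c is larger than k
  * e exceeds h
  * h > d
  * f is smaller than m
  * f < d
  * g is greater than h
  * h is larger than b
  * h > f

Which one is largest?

Chaining downward from e: directly below it, k, d, h, g, c; then f, b, m.
That covers every other element, and nothing is given above e, so e is the largest.

e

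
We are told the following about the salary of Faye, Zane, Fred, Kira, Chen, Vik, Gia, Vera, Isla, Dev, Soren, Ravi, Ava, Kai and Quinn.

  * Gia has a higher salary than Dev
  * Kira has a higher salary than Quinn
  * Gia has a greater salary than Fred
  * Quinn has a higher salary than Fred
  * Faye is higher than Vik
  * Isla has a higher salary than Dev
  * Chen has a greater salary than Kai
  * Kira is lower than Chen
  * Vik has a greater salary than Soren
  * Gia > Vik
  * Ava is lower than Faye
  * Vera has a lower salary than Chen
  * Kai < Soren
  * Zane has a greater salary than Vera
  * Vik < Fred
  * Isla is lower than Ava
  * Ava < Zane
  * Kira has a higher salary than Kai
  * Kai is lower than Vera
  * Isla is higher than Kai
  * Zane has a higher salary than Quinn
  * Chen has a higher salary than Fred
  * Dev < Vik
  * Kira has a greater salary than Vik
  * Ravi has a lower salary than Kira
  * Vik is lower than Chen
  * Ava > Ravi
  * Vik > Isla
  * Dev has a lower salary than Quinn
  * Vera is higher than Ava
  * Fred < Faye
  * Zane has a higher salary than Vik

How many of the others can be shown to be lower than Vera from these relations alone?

Directly below Vera: Kai, Ava.
One step further: Isla, Ravi (4 so far).
One step further: Dev (5 so far).
Nothing else is reachable below Vera; 5 in all.

5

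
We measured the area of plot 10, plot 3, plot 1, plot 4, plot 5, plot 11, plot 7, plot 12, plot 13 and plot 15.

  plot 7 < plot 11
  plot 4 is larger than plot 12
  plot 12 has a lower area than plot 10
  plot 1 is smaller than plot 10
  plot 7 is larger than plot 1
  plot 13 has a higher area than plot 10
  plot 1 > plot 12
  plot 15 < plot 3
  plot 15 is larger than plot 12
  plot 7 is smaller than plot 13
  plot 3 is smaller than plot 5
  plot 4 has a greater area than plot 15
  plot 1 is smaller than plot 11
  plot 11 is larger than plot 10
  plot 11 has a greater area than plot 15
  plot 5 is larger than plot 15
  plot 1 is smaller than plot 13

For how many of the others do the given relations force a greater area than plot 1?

4

Directly above plot 1: plot 7, plot 10, plot 13, plot 11.
No other element is forced above plot 1 by the given relations, so the count is 4.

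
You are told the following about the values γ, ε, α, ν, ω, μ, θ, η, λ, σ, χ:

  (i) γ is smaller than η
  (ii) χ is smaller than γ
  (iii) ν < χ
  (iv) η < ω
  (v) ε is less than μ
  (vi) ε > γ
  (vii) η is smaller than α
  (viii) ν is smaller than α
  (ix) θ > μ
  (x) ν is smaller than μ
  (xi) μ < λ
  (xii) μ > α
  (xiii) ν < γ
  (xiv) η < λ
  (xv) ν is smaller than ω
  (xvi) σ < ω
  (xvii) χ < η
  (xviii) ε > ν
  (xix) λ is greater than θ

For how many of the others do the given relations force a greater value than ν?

9

From ν the given relations immediately reach χ, γ, α, ε, μ, ω.
From those, η, θ, λ — 9 in total.
No other element is forced above ν by the given relations, so the count is 9.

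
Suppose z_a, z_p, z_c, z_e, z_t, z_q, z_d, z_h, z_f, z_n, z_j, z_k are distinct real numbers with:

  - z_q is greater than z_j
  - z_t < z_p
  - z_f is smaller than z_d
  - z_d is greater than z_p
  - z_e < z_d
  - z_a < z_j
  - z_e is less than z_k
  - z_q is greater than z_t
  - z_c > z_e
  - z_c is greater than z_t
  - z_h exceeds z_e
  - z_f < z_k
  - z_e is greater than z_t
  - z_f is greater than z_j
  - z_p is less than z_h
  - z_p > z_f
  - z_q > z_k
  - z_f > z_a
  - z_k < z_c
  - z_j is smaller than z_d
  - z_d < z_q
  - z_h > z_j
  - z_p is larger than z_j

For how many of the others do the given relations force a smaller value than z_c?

Directly below z_c: z_t, z_e, z_k.
One step further: z_f (4 so far).
One step further: z_a, z_j (6 so far).
No other element is forced below z_c by the given relations, so the count is 6.

6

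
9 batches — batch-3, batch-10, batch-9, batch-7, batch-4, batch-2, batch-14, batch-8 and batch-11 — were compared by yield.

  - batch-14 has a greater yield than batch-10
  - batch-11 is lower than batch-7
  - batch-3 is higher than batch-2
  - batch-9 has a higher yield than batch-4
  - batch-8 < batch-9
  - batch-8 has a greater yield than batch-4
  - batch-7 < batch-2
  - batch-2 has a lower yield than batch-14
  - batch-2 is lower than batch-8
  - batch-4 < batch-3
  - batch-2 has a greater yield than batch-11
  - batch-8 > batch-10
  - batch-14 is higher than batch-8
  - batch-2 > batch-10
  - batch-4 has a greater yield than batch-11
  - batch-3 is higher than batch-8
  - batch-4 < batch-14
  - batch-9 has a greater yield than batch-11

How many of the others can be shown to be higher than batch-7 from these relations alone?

5

Directly above batch-7: batch-2.
One step further: batch-8, batch-3, batch-14 (4 so far).
One step further: batch-9 (5 so far).
Nothing else is reachable above batch-7; 5 in all.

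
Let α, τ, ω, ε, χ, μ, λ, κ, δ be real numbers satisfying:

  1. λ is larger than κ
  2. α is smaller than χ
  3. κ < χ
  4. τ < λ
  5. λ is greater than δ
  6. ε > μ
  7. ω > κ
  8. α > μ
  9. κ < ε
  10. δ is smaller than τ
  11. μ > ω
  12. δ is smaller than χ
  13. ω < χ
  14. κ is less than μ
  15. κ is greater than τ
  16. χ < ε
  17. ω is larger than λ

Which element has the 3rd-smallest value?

Chaining the given pairs: δ < τ < κ < λ < ω < μ < α < χ < ε.
The 3rd smallest is κ.

κ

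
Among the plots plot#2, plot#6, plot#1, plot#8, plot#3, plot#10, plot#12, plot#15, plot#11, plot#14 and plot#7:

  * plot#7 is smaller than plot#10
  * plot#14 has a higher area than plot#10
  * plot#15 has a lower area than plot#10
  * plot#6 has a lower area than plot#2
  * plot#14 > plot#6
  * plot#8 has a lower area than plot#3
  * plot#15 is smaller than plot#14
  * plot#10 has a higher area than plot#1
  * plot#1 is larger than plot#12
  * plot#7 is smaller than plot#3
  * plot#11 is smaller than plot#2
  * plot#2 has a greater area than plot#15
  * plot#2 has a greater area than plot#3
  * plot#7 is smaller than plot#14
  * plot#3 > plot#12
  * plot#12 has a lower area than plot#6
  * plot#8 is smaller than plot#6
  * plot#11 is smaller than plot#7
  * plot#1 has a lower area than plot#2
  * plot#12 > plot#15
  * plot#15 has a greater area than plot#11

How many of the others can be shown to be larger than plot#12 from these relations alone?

6

Directly above plot#12: plot#3, plot#1, plot#6.
One step further: plot#10, plot#2, plot#14 (6 so far).
No other element is forced above plot#12 by the given relations, so the count is 6.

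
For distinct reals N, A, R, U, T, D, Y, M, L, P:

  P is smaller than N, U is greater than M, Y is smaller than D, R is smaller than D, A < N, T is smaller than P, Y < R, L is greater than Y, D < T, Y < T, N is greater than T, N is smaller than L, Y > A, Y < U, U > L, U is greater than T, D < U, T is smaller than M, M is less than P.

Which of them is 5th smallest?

The consecutive relations fix a unique order: A < Y < R < D < T < M < P < N < L < U.
Counting 5 from the smallest end gives T.

T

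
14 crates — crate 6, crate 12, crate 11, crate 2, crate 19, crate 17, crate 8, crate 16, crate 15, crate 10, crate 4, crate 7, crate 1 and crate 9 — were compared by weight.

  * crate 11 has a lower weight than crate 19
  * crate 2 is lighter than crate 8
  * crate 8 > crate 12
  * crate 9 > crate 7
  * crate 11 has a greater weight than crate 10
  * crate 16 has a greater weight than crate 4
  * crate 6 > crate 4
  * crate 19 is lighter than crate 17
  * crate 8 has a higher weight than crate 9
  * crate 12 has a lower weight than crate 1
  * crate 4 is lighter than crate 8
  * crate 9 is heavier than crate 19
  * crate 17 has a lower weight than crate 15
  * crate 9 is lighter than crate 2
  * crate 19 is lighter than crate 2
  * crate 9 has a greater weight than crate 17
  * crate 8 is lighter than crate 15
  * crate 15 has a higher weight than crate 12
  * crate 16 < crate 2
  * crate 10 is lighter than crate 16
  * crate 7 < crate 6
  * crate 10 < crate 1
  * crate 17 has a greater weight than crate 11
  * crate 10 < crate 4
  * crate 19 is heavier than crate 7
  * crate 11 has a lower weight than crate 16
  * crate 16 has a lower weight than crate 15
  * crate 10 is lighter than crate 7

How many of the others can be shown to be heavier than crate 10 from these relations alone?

Directly above crate 10: crate 7, crate 11, crate 4, crate 1, crate 16.
One step further: crate 19, crate 17, crate 6, crate 9, crate 2, crate 8, crate 15 (12 so far).
No other element is forced above crate 10 by the given relations, so the count is 12.

12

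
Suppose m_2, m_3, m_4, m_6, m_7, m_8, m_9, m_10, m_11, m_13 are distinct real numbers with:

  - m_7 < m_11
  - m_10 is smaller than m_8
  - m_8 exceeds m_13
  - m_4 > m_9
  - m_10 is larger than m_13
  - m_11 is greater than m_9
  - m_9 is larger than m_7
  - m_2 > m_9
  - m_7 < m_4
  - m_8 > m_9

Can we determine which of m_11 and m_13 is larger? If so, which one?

undetermined

Following every chain through m_13: above m_13 we get m_10, m_8.
m_11 is not reached, and no chain runs the other way from m_11 to m_13.
So the given relations leave the order of m_13 and m_11 undetermined.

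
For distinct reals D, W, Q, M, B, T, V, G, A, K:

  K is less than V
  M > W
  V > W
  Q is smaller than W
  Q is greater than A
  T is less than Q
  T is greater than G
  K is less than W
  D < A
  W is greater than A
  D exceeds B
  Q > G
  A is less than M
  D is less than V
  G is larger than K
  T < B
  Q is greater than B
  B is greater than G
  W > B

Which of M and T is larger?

M

T < B and B < D give T < D.
Then D < A extends the chain to A.
With A < Q: T < B < D < A < Q.
With Q < W: T < B < D < A < Q < W.
Then W < M extends the chain to M.
So T < M; M is the larger of the two.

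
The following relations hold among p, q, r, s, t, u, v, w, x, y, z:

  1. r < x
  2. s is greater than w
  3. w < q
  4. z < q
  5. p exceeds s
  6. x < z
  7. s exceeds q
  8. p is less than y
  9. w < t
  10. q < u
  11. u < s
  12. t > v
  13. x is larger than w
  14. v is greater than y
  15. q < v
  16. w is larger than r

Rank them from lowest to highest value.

r < w < x < z < q < u < s < p < y < v < t

Each adjacent pair is fixed by a given relation: r < w; w < x; x < z; z < q; q < u; u < s; s < p; p < y; y < v; v < t. Chaining them end to end gives the full order.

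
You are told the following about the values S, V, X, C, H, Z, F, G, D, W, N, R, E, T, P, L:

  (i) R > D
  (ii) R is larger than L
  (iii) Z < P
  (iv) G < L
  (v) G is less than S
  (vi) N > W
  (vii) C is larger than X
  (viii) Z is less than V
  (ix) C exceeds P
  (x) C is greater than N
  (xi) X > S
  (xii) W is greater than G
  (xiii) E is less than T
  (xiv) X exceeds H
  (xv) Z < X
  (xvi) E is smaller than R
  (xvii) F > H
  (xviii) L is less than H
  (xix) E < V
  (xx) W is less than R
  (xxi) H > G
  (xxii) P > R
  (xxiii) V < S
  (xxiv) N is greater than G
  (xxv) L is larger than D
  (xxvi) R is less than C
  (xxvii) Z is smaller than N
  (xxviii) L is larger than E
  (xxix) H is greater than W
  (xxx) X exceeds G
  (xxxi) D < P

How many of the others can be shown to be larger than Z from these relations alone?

6

From Z the given relations immediately reach V, N, X, P.
From those, S, C — 6 in total.
No other element is forced above Z by the given relations, so the count is 6.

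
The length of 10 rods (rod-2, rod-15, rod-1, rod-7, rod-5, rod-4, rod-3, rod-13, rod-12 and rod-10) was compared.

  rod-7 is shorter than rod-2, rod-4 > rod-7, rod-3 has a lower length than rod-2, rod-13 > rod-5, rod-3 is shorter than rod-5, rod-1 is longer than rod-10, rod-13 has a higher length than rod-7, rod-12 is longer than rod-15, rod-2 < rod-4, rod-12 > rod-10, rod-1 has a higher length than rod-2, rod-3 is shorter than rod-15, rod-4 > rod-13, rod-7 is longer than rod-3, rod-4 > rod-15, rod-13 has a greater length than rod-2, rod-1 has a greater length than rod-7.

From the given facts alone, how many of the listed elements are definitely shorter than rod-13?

4

Directly below rod-13: rod-5, rod-7, rod-2.
One step further: rod-3 (4 so far).
No other element is forced below rod-13 by the given relations, so the count is 4.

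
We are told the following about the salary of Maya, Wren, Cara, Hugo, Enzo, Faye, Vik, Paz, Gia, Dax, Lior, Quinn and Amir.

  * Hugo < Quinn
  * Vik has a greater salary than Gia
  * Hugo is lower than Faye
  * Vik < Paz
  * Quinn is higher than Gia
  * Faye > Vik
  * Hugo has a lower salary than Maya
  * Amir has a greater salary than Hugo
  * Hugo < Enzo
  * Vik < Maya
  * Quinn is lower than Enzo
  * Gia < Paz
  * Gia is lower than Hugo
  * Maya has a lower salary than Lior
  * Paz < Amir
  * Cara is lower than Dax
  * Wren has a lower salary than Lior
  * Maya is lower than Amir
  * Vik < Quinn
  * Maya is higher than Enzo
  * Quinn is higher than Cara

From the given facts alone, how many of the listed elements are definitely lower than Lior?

The elements the relations force below Lior are Cara, Gia, Vik, Hugo, Wren, Quinn, Enzo, Maya — no chain reaches any other.
That is 8.

8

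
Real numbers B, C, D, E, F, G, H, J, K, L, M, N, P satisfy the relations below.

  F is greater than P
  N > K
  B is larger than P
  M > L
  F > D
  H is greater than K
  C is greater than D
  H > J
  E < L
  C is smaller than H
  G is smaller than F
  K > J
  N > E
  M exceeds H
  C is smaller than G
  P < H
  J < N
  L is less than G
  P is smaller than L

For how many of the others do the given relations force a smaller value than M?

8

Directly below M: L, H.
One step further: J, P, C, K, E (7 so far).
One step further: D (8 so far).
No other element is forced below M by the given relations, so the count is 8.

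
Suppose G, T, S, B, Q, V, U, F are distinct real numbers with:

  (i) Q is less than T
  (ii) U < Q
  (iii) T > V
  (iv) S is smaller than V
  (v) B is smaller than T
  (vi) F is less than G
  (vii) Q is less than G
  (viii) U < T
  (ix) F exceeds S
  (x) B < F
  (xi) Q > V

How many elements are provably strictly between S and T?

2

The relations place S below T. An element lies strictly between them when it is forced above S and also forced below T.
Above S: {V, Q, F, G}. Below T: {V, B, U, Q}.
Intersection: {V, Q} — 2.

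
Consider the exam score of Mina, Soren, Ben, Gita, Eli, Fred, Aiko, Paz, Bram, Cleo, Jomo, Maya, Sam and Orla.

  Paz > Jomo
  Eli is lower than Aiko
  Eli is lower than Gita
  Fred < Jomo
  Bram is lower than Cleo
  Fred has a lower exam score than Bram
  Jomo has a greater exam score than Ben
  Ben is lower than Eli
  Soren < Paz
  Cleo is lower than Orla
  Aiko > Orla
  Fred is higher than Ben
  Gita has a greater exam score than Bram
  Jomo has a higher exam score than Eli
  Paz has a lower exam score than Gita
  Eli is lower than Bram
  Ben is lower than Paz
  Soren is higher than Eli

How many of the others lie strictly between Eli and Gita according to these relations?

Chaining upward from Eli reaches: Bram, Cleo, Jomo, Orla, Soren, Aiko, Paz.
Chaining downward from Gita reaches: Ben, Fred, Bram, Jomo, Soren, Paz.
Strictly between Eli and Gita are those in both lists: Bram, Jomo, Soren, Paz — 4 elements.

4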